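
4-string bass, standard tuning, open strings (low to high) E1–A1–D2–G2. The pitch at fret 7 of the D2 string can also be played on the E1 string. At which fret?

17

Fret 7 on D2 is MIDI 38 + 7 = 45 (A2). On the E1 string (open MIDI 28), that pitch is 45 − 28 = fret 17.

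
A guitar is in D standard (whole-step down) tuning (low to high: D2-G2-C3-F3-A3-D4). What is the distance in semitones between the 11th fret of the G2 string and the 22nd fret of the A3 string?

G2 at fret 11 → F#3 (MIDI 54); A3 at fret 22 → G5 (MIDI 79).
54 − 79 = -25, so the two pitches are 25 semitones apart, with G5 the higher.

25 semitones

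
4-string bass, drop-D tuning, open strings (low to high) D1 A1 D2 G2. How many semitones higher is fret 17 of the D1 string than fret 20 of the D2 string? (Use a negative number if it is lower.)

D1 at fret 17 → G2 (MIDI 43); D2 at fret 20 → A#3 (MIDI 58).
43 − 58 = -15, so the two pitches are 15 semitones apart.

-15 semitones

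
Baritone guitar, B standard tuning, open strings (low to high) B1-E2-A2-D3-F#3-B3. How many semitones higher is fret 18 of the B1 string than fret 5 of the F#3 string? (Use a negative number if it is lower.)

B1 at fret 18 → F3 (MIDI 53); F#3 at fret 5 → B3 (MIDI 59).
53 − 59 = -6, so the two pitches are 6 semitones apart.

-6 semitones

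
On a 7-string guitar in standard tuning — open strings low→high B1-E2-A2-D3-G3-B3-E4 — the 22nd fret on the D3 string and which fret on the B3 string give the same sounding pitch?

D3 at fret 22 is D3 + 22 semitones = C5.
The open B3 string is 9 semitones above the open D3, so the same pitch on the B3 string lies at fret 22 − 9 = 13.

13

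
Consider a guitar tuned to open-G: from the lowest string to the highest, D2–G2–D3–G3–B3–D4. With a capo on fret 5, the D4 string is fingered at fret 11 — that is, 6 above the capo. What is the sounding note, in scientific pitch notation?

C#5

The capo raises the open D4 by 5 semitones to G4; fretting 6 more gives D4 + 5 + 6 = D4 + 11 semitones = C#5.
(Also written Db.)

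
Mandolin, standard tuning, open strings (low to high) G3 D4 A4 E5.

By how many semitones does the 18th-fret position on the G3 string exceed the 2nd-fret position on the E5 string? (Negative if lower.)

-5 semitones

G3 at fret 18 → C#5 (MIDI 73); E5 at fret 2 → F#5 (MIDI 78).
73 − 78 = -5, so the two pitches are 5 semitones apart.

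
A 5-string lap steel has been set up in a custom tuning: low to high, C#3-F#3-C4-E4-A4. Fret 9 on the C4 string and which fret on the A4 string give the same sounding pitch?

C4 at fret 9 is C4 + 9 semitones = A4.
The open A4 string is 9 semitones above the open C4, so the same pitch on the A4 string lies at fret 9 − 9 = 0.

0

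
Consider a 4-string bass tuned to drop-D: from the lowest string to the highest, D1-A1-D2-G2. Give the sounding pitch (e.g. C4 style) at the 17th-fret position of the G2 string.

C4

G2 is MIDI 43. Adding 17 gives 60, which is C4.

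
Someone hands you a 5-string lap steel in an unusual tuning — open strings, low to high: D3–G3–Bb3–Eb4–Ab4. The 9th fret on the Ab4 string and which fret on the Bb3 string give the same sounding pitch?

Ab4 at fret 9 is Ab4 + 9 semitones = F5.
The open Bb3 string is 10 semitones below the open Ab4, so the same pitch on the Bb3 string lies at fret 9 + 10 = 19.

19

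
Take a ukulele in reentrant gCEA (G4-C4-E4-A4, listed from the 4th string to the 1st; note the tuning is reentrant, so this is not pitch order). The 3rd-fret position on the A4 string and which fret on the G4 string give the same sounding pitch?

5

Fret 3 on A4 is MIDI 69 + 3 = 72 (C5). On the G4 string (open MIDI 67), that pitch is 72 − 67 = fret 5.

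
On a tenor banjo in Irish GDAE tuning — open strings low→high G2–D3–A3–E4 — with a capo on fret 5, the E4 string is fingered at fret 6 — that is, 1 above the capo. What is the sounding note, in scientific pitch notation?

A#4

The capo raises the open E4 by 5 semitones to A4; fretting 1 more gives E4 + 5 + 1 = E4 + 6 semitones = A#4.
(Also written Bb.)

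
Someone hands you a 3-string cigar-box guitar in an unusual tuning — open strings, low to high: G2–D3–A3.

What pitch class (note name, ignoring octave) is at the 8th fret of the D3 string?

The open D3 string plus 8 semitones: D–D#–E–F–F#–G–G#–A–A#.
(Equivalently spelled B♭.)

A♯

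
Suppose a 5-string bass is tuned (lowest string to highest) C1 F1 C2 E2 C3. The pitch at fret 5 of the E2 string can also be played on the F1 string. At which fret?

E2 at fret 5 is E2 + 5 semitones = A2.
The open F1 string is 11 semitones below the open E2, so the same pitch on the F1 string lies at fret 5 + 11 = 16.

16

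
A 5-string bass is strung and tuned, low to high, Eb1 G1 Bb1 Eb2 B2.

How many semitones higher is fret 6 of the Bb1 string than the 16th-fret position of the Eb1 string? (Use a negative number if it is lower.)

Bb1 at fret 6 → E2 (MIDI 40); Eb1 at fret 16 → G2 (MIDI 43).
40 − 43 = -3, so the two pitches are 3 semitones apart.

-3 semitones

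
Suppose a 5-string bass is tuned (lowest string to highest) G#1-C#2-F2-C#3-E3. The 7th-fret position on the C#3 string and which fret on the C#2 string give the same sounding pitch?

C#3 at fret 7 is C#3 + 7 semitones = G#3.
The open C#2 string is 12 semitones below the open C#3, so the same pitch on the C#2 string lies at fret 7 + 12 = 19.

19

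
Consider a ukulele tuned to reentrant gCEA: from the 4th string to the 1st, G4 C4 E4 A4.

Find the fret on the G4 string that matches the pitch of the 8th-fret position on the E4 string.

E4 at fret 8 is E4 + 8 semitones = C5.
The open G4 string is 3 semitones above the open E4, so the same pitch on the G4 string lies at fret 8 − 3 = 5.

5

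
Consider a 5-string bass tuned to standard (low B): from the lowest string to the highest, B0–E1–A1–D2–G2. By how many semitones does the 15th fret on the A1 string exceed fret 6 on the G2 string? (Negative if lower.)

A1 at fret 15 → C3 (MIDI 48); G2 at fret 6 → C♯3 (MIDI 49).
48 − 49 = -1, so the two pitches are 1 semitone apart.

-1 semitone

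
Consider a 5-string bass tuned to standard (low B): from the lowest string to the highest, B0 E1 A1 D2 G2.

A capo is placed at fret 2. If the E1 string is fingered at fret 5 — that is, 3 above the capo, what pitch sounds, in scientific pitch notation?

The capo raises the open E1 by 2 semitones to F#1; fretting 3 more gives E1 + 2 + 3 = E1 + 5 semitones = A1.

A1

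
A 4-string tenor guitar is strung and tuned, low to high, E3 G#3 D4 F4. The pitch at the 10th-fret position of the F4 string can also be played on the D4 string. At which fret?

13

F4 at fret 10 is F4 + 10 semitones = D#5.
The open D4 string is 3 semitones below the open F4, so the same pitch on the D4 string lies at fret 10 + 3 = 13.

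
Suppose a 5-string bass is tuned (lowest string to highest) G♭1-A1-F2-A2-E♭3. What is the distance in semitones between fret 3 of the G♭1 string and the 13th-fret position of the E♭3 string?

31 semitones

G♭1 at fret 3 → A1 (MIDI 33); E♭3 at fret 13 → E4 (MIDI 64).
33 − 64 = -31, so the two pitches are 31 semitones apart, with E4 the higher.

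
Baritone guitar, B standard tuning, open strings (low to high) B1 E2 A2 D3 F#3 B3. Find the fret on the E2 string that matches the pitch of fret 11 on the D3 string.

D3 at fret 11 is D3 + 11 semitones = C#4.
The open E2 string is 10 semitones below the open D3, so the same pitch on the E2 string lies at fret 11 + 10 = 21.

21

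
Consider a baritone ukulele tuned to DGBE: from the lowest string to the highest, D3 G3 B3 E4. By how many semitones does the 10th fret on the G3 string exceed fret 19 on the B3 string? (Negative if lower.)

G3 at fret 10 → F4 (MIDI 65); B3 at fret 19 → F♯5 (MIDI 78).
65 − 78 = -13, so the two pitches are 13 semitones apart.

-13 semitones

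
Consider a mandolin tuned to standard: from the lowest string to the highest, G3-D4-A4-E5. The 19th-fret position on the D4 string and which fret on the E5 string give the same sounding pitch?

5

D4 at fret 19 is D4 + 19 semitones = A5.
The open E5 string is 14 semitones above the open D4, so the same pitch on the E5 string lies at fret 19 − 14 = 5.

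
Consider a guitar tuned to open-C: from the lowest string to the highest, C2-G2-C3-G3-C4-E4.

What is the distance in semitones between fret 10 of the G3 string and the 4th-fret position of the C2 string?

25 semitones

G3 at fret 10 → F4 (MIDI 65); C2 at fret 4 → E2 (MIDI 40).
65 − 40 = 25, so the two pitches are 25 semitones apart, with F4 the higher.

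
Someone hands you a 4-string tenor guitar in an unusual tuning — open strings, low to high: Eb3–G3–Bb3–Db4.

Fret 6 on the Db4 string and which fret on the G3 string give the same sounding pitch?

Fret 6 on Db4 is MIDI 61 + 6 = 67 (G4). On the G3 string (open MIDI 55), that pitch is 67 − 55 = fret 12.

12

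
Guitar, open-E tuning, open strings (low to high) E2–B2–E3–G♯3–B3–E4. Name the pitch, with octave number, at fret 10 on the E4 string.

D5

The open E4 string plus 10 semitones: E–F–F#–G–…–C–C#–D.
The walk passes from B into C once, so the octave number goes from 4 to 5.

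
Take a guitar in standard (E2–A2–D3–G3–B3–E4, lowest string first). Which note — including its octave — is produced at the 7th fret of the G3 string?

D4

Each fret is one semitone, so G3 + 7 = D4.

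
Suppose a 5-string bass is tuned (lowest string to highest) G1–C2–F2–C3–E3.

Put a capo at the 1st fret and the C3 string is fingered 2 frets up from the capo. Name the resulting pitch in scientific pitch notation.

The capo raises the open C3 by 1 semitone to Db3; fretting 2 more gives C3 + 1 + 2 = C3 + 3 semitones = Eb3.

Eb3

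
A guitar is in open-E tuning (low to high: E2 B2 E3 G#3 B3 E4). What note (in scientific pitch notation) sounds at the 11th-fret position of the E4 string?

Each fret is one semitone, so E4 + 11 = D#5.
(Equivalently spelled Eb5.)

D#5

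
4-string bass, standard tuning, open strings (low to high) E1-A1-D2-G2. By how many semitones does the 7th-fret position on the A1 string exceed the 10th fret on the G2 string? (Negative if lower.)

-13 semitones

A1 at fret 7 → E2 (MIDI 40); G2 at fret 10 → F3 (MIDI 53).
40 − 53 = -13, so the two pitches are 13 semitones apart.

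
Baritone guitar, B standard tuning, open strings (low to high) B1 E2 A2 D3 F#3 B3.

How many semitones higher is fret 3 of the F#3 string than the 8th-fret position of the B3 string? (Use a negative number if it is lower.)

F#3 at fret 3 → A3 (MIDI 57); B3 at fret 8 → G4 (MIDI 67).
57 − 67 = -10, so the two pitches are 10 semitones apart.

-10 semitones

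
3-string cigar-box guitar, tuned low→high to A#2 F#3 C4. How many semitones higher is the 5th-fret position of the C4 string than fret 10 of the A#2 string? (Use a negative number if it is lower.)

9 semitones

C4 at fret 5 → F4 (MIDI 65); A#2 at fret 10 → G#3 (MIDI 56).
65 − 56 = 9, so the two pitches are 9 semitones apart.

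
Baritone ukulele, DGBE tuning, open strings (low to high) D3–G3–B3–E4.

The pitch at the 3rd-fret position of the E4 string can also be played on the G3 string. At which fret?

E4 at fret 3 is E4 + 3 semitones = G4.
The open G3 string is 9 semitones below the open E4, so the same pitch on the G3 string lies at fret 3 + 9 = 12.

12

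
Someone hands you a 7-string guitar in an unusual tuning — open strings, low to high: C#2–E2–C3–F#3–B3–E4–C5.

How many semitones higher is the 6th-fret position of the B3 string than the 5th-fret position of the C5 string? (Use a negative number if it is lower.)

B3 at fret 6 → F4 (MIDI 65); C5 at fret 5 → F5 (MIDI 77).
65 − 77 = -12, so the two pitches are 12 semitones apart.

-12 semitones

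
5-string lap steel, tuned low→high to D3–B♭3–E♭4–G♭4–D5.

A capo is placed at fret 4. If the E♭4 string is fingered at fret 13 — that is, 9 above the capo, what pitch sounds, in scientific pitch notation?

E5

The capo raises the open E♭4 by 4 semitones to G4; fretting 9 more gives E♭4 + 4 + 9 = E♭4 + 13 semitones = E5.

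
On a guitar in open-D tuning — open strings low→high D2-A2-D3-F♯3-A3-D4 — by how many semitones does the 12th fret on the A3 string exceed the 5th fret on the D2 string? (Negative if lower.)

A3 at fret 12 → A4 (MIDI 69); D2 at fret 5 → G2 (MIDI 43).
69 − 43 = 26, so the two pitches are 26 semitones apart.

26 semitones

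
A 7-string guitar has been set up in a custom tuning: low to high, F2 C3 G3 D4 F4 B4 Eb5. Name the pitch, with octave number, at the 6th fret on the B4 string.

B4 is MIDI 71. Adding 6 gives 77, which is F5.

F5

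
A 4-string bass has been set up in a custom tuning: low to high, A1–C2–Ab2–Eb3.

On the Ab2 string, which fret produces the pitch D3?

D3 is 6 semitones above the open Ab2 (Ab–A–Bb–B–C–Db–D), so it sits at fret 6.

6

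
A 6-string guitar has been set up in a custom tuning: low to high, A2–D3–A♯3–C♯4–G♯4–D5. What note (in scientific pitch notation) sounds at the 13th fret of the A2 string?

A2 is MIDI 45. Adding 13 gives 58, which is A♯3.
(Equivalently spelled B♭3.)

A♯3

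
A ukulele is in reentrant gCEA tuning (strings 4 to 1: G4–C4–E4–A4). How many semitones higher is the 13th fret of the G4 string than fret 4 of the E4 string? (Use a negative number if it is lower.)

12 semitones

G4 at fret 13 → G♯5 (MIDI 80); E4 at fret 4 → G♯4 (MIDI 68).
80 − 68 = 12, so the two pitches are 12 semitones apart.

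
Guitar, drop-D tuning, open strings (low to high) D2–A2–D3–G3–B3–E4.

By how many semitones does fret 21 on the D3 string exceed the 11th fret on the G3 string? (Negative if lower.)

5 semitones

D3 at fret 21 → B4 (MIDI 71); G3 at fret 11 → F#4 (MIDI 66).
71 − 66 = 5, so the two pitches are 5 semitones apart.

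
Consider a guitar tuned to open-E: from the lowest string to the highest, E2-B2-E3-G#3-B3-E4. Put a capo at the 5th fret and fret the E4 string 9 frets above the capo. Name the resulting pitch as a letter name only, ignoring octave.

F#

The capo raises the open E4 by 5 semitones to A4; fretting 9 more gives E4 + 5 + 9 = E4 + 14 semitones, landing on F#.
(Also written Gb.)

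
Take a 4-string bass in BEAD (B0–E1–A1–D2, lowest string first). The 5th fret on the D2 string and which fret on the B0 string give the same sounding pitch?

20

Fret 5 on D2 is MIDI 38 + 5 = 43 (G2). On the B0 string (open MIDI 23), that pitch is 43 − 23 = fret 20.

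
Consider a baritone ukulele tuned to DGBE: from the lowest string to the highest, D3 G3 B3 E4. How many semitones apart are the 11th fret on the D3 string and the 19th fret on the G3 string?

13 semitones

D3 at fret 11 → C#4 (MIDI 61); G3 at fret 19 → D5 (MIDI 74).
61 − 74 = -13, so the two pitches are 13 semitones apart, with D5 the higher.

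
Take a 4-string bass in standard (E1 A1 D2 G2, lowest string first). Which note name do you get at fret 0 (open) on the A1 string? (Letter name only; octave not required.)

A

Fret 0 is the open string itself, so the pitch is just A.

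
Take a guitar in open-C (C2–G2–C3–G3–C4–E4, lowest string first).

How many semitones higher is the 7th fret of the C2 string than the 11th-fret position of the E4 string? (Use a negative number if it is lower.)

-32 semitones

C2 at fret 7 → G2 (MIDI 43); E4 at fret 11 → D#5 (MIDI 75).
43 − 75 = -32, so the two pitches are 32 semitones apart.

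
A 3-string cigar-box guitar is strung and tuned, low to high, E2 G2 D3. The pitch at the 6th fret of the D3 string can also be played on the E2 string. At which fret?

D3 at fret 6 is D3 + 6 semitones = G#3.
The open E2 string is 10 semitones below the open D3, so the same pitch on the E2 string lies at fret 6 + 10 = 16.

16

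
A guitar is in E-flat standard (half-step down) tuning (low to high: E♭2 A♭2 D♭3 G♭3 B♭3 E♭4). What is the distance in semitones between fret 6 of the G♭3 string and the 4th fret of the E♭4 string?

7 semitones

G♭3 at fret 6 → C4 (MIDI 60); E♭4 at fret 4 → G4 (MIDI 67).
60 − 67 = -7, so the two pitches are 7 semitones apart, with G4 the higher.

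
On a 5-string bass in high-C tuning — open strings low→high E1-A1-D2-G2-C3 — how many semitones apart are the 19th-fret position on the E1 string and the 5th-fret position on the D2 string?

4 semitones

E1 at fret 19 → B2 (MIDI 47); D2 at fret 5 → G2 (MIDI 43).
47 − 43 = 4, so the two pitches are 4 semitones apart, with B2 the higher.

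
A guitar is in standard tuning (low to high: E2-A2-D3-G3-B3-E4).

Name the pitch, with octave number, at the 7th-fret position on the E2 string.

B2

E2 is MIDI 40. Adding 7 gives 47, which is B2.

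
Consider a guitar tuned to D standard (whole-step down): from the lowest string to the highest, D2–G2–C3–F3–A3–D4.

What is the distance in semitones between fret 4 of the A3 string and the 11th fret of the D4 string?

A3 at fret 4 → C#4 (MIDI 61); D4 at fret 11 → C#5 (MIDI 73).
61 − 73 = -12, so the two pitches are 12 semitones apart, with C#5 the higher.

12 semitones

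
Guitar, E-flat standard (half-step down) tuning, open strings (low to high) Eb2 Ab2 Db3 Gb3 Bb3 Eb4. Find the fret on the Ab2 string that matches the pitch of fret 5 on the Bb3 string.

Bb3 at fret 5 is Bb3 + 5 semitones = Eb4.
The open Ab2 string is 14 semitones below the open Bb3, so the same pitch on the Ab2 string lies at fret 5 + 14 = 19.

19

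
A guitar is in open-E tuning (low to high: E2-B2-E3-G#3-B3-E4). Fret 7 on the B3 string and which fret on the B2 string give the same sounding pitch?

Fret 7 on B3 is MIDI 59 + 7 = 66 (F#4). On the B2 string (open MIDI 47), that pitch is 66 − 47 = fret 19.

19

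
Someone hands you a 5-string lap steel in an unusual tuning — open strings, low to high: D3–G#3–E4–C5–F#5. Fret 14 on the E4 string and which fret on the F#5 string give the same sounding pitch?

E4 at fret 14 is E4 + 14 semitones = F#5.
The open F#5 string is 14 semitones above the open E4, so the same pitch on the F#5 string lies at fret 14 − 14 = 0.

0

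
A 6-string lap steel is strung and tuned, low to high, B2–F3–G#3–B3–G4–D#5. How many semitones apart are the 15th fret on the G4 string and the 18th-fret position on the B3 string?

5 semitones

G4 at fret 15 → A#5 (MIDI 82); B3 at fret 18 → F5 (MIDI 77).
82 − 77 = 5, so the two pitches are 5 semitones apart, with A#5 the higher.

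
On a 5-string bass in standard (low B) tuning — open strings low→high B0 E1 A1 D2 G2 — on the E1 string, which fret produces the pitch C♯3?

C♯3 is 21 semitones above the open E1 (E–F–F#–G–…–B–C–C#), so it sits at fret 21.

21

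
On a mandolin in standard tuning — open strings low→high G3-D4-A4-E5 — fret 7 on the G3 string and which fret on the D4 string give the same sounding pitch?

G3 at fret 7 is G3 + 7 semitones = D4.
The open D4 string is 7 semitones above the open G3, so the same pitch on the D4 string lies at fret 7 − 7 = 0.

0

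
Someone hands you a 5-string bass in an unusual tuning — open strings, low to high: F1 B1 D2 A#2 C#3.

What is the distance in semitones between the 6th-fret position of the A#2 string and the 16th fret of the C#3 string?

13 semitones

A#2 at fret 6 → E3 (MIDI 52); C#3 at fret 16 → F4 (MIDI 65).
52 − 65 = -13, so the two pitches are 13 semitones apart, with F4 the higher.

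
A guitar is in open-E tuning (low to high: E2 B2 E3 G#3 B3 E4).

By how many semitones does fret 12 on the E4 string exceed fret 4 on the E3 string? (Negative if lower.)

E4 at fret 12 → E5 (MIDI 76); E3 at fret 4 → G#3 (MIDI 56).
76 − 56 = 20, so the two pitches are 20 semitones apart.

20 semitones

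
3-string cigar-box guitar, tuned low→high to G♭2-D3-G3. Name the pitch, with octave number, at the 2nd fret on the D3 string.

D3 is MIDI 50. Adding 2 gives 52, which is E3.

E3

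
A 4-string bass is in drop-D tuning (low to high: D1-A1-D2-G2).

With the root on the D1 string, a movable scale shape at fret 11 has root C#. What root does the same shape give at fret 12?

Moving from fret 11 to fret 12 shifts the root by 1 semitone.
C# up 1 semitone is D.

D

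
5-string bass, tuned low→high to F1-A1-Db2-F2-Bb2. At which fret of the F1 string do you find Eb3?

Eb3 is 22 semitones above the open F1 (F–Gb–G–Ab–…–Db–D–Eb), so it sits at fret 22.

22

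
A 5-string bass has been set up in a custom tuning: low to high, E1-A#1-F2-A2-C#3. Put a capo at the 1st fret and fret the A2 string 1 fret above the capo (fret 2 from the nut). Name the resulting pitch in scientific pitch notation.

B2

The capo raises the open A2 by 1 semitone to A#2; fretting 1 more gives A2 + 1 + 1 = A2 + 2 semitones = B2.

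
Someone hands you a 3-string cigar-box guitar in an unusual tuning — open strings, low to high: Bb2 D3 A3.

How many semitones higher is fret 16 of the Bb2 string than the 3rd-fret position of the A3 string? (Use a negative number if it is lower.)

2 semitones

Bb2 at fret 16 → D4 (MIDI 62); A3 at fret 3 → C4 (MIDI 60).
62 − 60 = 2, so the two pitches are 2 semitones apart.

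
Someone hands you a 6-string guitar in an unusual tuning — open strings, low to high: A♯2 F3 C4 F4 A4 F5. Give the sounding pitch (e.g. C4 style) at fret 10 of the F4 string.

D♯5

The open F4 string plus 10 semitones: F–F#–G–G#–…–C#–D–D#.
The walk passes from B into C once, so the octave number goes from 4 to 5.
(Equivalently spelled E♭5.)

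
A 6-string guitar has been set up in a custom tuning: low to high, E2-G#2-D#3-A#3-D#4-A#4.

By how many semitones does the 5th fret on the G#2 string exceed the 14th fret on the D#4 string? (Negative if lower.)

-28 semitones

G#2 at fret 5 → C#3 (MIDI 49); D#4 at fret 14 → F5 (MIDI 77).
49 − 77 = -28, so the two pitches are 28 semitones apart.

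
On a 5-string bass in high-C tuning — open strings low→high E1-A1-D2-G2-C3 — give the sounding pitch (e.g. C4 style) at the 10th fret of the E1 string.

D2

E1 is MIDI 28. Adding 10 gives 38, which is D2.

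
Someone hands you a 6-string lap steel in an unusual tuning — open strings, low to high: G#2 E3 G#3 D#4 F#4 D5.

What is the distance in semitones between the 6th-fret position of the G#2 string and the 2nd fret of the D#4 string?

15 semitones

G#2 at fret 6 → D3 (MIDI 50); D#4 at fret 2 → F4 (MIDI 65).
50 − 65 = -15, so the two pitches are 15 semitones apart, with F4 the higher.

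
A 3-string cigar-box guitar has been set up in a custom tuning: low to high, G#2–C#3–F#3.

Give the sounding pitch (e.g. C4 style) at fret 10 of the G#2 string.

G#2 is MIDI 44. Adding 10 gives 54, which is F#3.
(Equivalently spelled Gb3.)

F#3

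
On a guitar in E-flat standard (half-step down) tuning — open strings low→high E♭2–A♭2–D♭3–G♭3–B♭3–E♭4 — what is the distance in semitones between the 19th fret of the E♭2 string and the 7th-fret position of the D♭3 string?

2 semitones

E♭2 at fret 19 → B♭3 (MIDI 58); D♭3 at fret 7 → A♭3 (MIDI 56).
58 − 56 = 2, so the two pitches are 2 semitones apart, with B♭3 the higher.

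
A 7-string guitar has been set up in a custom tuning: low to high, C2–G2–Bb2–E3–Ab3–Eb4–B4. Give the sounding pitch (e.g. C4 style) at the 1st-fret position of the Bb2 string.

Bb2 is MIDI 46. Adding 1 gives 47, which is B2.

B2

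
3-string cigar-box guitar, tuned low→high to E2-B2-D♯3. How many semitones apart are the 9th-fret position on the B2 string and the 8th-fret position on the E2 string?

B2 at fret 9 → G♯3 (MIDI 56); E2 at fret 8 → C3 (MIDI 48).
56 − 48 = 8, so the two pitches are 8 semitones apart, with G♯3 the higher.

8 semitones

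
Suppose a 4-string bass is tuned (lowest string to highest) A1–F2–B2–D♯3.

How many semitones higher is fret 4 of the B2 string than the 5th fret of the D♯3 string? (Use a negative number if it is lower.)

B2 at fret 4 → D♯3 (MIDI 51); D♯3 at fret 5 → G♯3 (MIDI 56).
51 − 56 = -5, so the two pitches are 5 semitones apart.

-5 semitones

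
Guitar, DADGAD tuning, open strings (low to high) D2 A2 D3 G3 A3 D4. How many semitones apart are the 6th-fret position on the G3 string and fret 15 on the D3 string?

G3 at fret 6 → C#4 (MIDI 61); D3 at fret 15 → F4 (MIDI 65).
61 − 65 = -4, so the two pitches are 4 semitones apart, with F4 the higher.

4 semitones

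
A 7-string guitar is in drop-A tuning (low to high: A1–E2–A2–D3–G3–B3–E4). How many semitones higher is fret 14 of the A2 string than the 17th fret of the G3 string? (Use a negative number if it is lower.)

-13 semitones

A2 at fret 14 → B3 (MIDI 59); G3 at fret 17 → C5 (MIDI 72).
59 − 72 = -13, so the two pitches are 13 semitones apart.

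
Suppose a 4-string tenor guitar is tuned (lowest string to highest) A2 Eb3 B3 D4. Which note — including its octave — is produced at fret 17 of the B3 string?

E5

B3 is MIDI 59. Adding 17 gives 76, which is E5.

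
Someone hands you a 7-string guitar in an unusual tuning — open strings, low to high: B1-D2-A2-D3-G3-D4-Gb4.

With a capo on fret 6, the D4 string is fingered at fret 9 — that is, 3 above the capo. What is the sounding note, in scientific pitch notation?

B4

The capo raises the open D4 by 6 semitones to Ab4; fretting 3 more gives D4 + 6 + 3 = D4 + 9 semitones = B4.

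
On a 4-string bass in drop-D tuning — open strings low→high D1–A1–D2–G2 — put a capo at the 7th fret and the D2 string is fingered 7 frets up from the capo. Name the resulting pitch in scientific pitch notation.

The capo raises the open D2 by 7 semitones to A2; fretting 7 more gives D2 + 7 + 7 = D2 + 14 semitones = E3.

E3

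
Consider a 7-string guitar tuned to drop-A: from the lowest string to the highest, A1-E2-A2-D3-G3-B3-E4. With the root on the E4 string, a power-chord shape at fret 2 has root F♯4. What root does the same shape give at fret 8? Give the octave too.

C5

Moving from fret 2 to fret 8 shifts the root by 6 semitones.
F♯4 up 6 semitones is C5.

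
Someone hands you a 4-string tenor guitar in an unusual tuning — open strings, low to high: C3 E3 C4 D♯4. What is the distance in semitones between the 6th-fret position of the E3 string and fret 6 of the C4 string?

8 semitones

E3 at fret 6 → A♯3 (MIDI 58); C4 at fret 6 → F♯4 (MIDI 66).
58 − 66 = -8, so the two pitches are 8 semitones apart, with F♯4 the higher.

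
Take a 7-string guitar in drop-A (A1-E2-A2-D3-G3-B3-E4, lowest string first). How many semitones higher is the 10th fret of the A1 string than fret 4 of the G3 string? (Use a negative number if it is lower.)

A1 at fret 10 → G2 (MIDI 43); G3 at fret 4 → B3 (MIDI 59).
43 − 59 = -16, so the two pitches are 16 semitones apart.

-16 semitones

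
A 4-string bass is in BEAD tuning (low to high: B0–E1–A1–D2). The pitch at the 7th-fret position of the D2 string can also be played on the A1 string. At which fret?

D2 at fret 7 is D2 + 7 semitones = A2.
The open A1 string is 5 semitones below the open D2, so the same pitch on the A1 string lies at fret 7 + 5 = 12.

12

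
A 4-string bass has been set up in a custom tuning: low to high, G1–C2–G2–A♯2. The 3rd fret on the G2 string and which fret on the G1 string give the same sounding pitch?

15

Fret 3 on G2 is MIDI 43 + 3 = 46 (A♯2). On the G1 string (open MIDI 31), that pitch is 46 − 31 = fret 15.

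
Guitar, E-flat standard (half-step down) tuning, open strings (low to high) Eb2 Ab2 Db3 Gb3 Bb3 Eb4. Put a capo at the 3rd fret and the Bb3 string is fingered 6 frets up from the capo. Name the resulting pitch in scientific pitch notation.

G4

The capo raises the open Bb3 by 3 semitones to Db4; fretting 6 more gives Bb3 + 3 + 6 = Bb3 + 9 semitones = G4.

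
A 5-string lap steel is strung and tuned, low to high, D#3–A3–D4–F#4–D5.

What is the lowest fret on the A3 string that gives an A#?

From A3, count semitones up the chromatic scale until reaching A#: A–A# — 1 step.

1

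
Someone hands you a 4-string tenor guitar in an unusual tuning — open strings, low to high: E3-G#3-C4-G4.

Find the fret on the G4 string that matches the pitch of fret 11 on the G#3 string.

G#3 at fret 11 is G#3 + 11 semitones = G4.
The open G4 string is 11 semitones above the open G#3, so the same pitch on the G4 string lies at fret 11 − 11 = 0.

0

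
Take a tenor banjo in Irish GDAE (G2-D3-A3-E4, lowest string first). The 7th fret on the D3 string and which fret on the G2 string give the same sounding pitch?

D3 at fret 7 is D3 + 7 semitones = A3.
The open G2 string is 7 semitones below the open D3, so the same pitch on the G2 string lies at fret 7 + 7 = 14.

14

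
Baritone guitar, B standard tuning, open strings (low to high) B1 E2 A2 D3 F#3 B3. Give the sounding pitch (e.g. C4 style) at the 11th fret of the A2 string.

G#3

Each fret is one semitone, so A2 + 11 = G#3.
(Equivalently spelled Ab3.)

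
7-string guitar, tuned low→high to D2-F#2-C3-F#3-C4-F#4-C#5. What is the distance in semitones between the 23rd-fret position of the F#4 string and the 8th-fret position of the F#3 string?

F#4 at fret 23 → F6 (MIDI 89); F#3 at fret 8 → D4 (MIDI 62).
89 − 62 = 27, so the two pitches are 27 semitones apart, with F6 the higher.

27 semitones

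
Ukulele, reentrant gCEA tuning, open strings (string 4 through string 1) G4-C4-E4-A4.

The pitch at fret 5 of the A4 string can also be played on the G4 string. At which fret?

Fret 5 on A4 is MIDI 69 + 5 = 74 (D5). On the G4 string (open MIDI 67), that pitch is 74 − 67 = fret 7.

7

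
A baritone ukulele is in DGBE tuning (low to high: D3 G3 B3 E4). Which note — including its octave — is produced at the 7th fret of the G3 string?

D4

G3 is MIDI 55. Adding 7 gives 62, which is D4.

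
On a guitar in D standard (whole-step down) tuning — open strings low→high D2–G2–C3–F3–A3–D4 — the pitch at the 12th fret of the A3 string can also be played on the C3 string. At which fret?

A3 at fret 12 is A3 + 12 semitones = A4.
The open C3 string is 9 semitones below the open A3, so the same pitch on the C3 string lies at fret 12 + 9 = 21.

21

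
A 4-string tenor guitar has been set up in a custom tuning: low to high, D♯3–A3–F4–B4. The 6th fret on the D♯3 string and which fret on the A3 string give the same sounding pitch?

Fret 6 on D♯3 is MIDI 51 + 6 = 57 (A3). On the A3 string (open MIDI 57), that pitch is 57 − 57 = fret 0.

0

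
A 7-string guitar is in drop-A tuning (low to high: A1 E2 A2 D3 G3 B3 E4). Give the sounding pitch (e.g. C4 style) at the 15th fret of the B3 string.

D5

Each fret is one semitone, so B3 + 15 = D5.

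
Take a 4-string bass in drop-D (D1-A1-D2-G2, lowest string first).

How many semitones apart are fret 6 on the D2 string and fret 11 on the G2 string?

D2 at fret 6 → G♯2 (MIDI 44); G2 at fret 11 → F♯3 (MIDI 54).
44 − 54 = -10, so the two pitches are 10 semitones apart, with F♯3 the higher.

10 semitones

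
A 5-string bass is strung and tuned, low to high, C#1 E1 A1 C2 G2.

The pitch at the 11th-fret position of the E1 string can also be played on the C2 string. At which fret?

E1 at fret 11 is E1 + 11 semitones = D#2.
The open C2 string is 8 semitones above the open E1, so the same pitch on the C2 string lies at fret 11 − 8 = 3.

3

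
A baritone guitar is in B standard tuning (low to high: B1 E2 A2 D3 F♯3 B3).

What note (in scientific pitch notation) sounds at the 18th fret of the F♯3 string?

C5

Each fret is one semitone, so F♯3 + 18 = C5.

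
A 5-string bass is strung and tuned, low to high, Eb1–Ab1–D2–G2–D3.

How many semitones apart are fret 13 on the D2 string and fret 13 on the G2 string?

5 semitones

D2 at fret 13 → Eb3 (MIDI 51); G2 at fret 13 → Ab3 (MIDI 56).
51 − 56 = -5, so the two pitches are 5 semitones apart, with Ab3 the higher.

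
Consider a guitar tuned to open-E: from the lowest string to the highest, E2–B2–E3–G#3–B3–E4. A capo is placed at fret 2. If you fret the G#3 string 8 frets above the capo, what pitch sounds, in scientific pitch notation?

The capo raises the open G#3 by 2 semitones to A#3; fretting 8 more gives G#3 + 2 + 8 = G#3 + 10 semitones = F#4.
(Also written Gb.)

F#4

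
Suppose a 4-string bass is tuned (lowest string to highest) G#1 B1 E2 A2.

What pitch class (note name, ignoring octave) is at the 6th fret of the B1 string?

B1 is MIDI 35. Adding 6 gives 41; 41 mod 12 = 5, i.e. F.

F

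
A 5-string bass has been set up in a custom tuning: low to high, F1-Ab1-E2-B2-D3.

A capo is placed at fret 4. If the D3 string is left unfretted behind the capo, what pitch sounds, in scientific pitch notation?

Gb3

The capo raises the open D3 by 4 semitones to Gb3; fretting 0 more gives D3 + 4 + 0 = D3 + 4 semitones = Gb3.
(Also written F#.)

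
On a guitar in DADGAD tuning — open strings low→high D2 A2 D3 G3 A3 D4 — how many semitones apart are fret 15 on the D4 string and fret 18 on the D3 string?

9 semitones

D4 at fret 15 → F5 (MIDI 77); D3 at fret 18 → G♯4 (MIDI 68).
77 − 68 = 9, so the two pitches are 9 semitones apart, with F5 the higher.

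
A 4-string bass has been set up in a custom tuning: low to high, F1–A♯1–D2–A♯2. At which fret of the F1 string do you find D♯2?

D♯2 is 10 semitones above the open F1 (F–F#–G–G#–…–C#–D–D#), so it sits at fret 10.

10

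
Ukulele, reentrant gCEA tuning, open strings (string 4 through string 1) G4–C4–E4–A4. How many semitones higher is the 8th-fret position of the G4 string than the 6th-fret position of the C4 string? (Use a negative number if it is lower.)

9 semitones

G4 at fret 8 → D#5 (MIDI 75); C4 at fret 6 → F#4 (MIDI 66).
75 − 66 = 9, so the two pitches are 9 semitones apart.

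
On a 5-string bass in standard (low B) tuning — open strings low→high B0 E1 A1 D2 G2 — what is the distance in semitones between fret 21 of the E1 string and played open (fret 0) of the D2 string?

E1 at fret 21 → C#3 (MIDI 49); D2 at fret 0 → D2 (MIDI 38).
49 − 38 = 11, so the two pitches are 11 semitones apart, with C#3 the higher.

11 semitones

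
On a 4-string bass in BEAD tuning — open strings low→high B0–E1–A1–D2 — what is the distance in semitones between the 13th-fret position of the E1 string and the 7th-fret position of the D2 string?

4 semitones

E1 at fret 13 → F2 (MIDI 41); D2 at fret 7 → A2 (MIDI 45).
41 − 45 = -4, so the two pitches are 4 semitones apart, with A2 the higher.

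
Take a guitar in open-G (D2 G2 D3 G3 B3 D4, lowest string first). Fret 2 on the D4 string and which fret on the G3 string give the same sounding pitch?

D4 at fret 2 is D4 + 2 semitones = E4.
The open G3 string is 7 semitones below the open D4, so the same pitch on the G3 string lies at fret 2 + 7 = 9.

9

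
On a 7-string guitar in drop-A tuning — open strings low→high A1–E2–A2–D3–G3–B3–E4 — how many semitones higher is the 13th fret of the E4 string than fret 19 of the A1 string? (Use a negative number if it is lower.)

E4 at fret 13 → F5 (MIDI 77); A1 at fret 19 → E3 (MIDI 52).
77 − 52 = 25, so the two pitches are 25 semitones apart.

25 semitones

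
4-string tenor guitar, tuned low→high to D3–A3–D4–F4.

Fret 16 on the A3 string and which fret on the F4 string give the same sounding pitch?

A3 at fret 16 is A3 + 16 semitones = Db5.
The open F4 string is 8 semitones above the open A3, so the same pitch on the F4 string lies at fret 16 − 8 = 8.

8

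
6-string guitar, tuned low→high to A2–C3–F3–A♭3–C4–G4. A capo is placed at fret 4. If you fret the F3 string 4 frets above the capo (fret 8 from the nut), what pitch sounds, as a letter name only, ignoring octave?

D♭

The capo raises the open F3 by 4 semitones to A3; fretting 4 more gives F3 + 4 + 4 = F3 + 8 semitones, landing on D♭.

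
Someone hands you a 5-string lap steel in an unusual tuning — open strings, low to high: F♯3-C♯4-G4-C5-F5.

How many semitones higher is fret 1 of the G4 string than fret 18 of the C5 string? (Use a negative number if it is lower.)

G4 at fret 1 → G♯4 (MIDI 68); C5 at fret 18 → F♯6 (MIDI 90).
68 − 90 = -22, so the two pitches are 22 semitones apart.

-22 semitones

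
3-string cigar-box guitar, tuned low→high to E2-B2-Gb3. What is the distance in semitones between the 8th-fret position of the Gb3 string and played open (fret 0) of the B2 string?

Gb3 at fret 8 → D4 (MIDI 62); B2 at fret 0 → B2 (MIDI 47).
62 − 47 = 15, so the two pitches are 15 semitones apart, with D4 the higher.

15 semitones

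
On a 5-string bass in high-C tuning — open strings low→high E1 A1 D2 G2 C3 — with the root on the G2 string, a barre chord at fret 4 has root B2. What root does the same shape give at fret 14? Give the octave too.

A3

Moving from fret 4 to fret 14 shifts the root by 10 semitones.
B2 up 10 semitones is A3.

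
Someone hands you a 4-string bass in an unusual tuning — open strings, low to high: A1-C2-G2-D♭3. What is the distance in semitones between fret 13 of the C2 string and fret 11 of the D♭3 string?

C2 at fret 13 → D♭3 (MIDI 49); D♭3 at fret 11 → C4 (MIDI 60).
49 − 60 = -11, so the two pitches are 11 semitones apart, with C4 the higher.

11 semitones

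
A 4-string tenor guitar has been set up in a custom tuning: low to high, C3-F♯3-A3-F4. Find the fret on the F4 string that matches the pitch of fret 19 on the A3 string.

11

A3 at fret 19 is A3 + 19 semitones = E5.
The open F4 string is 8 semitones above the open A3, so the same pitch on the F4 string lies at fret 19 − 8 = 11.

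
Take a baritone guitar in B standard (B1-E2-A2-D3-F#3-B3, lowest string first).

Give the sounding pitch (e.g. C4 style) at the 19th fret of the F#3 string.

F#3 is MIDI 54. Adding 19 gives 73, which is C#5.

C#5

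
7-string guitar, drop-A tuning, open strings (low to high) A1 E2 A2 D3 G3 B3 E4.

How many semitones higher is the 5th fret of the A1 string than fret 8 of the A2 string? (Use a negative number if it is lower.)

-15 semitones

A1 at fret 5 → D2 (MIDI 38); A2 at fret 8 → F3 (MIDI 53).
38 − 53 = -15, so the two pitches are 15 semitones apart.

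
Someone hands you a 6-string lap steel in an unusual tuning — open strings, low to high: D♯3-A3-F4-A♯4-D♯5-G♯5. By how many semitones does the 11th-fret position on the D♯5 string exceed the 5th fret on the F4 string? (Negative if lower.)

16 semitones

D♯5 at fret 11 → D6 (MIDI 86); F4 at fret 5 → A♯4 (MIDI 70).
86 − 70 = 16, so the two pitches are 16 semitones apart.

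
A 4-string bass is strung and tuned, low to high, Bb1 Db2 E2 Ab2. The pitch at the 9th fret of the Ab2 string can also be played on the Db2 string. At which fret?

Ab2 at fret 9 is Ab2 + 9 semitones = F3.
The open Db2 string is 7 semitones below the open Ab2, so the same pitch on the Db2 string lies at fret 9 + 7 = 16.

16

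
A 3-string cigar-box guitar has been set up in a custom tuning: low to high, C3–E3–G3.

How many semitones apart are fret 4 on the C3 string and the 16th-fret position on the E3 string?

16 semitones

C3 at fret 4 → E3 (MIDI 52); E3 at fret 16 → G♯4 (MIDI 68).
52 − 68 = -16, so the two pitches are 16 semitones apart, with G♯4 the higher.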